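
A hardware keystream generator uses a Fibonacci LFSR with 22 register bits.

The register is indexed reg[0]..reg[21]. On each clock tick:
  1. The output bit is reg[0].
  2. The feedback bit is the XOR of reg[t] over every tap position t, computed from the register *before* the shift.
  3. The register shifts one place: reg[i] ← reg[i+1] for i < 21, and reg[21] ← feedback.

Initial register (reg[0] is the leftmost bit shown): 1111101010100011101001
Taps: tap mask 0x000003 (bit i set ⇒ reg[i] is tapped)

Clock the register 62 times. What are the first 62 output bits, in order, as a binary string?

k : reg_k → out_k, fb_k
0: 1111101010100011101001 → 1, fb=0
1: 1111010101000111010010 → 1, fb=0
2: 1110101010001110100100 → 1, fb=0
3: 1101010100011101001000 → 1, fb=0
4: 1010101000111010010000 → 1, fb=1
5: 0101010001110100100001 → 0, fb=1
6: 1010100011101001000011 → 1, fb=1
7: 0101000111010010000111 → 0, fb=1
8: 1010001110100100001111 → 1, fb=1
9: 0100011101001000011111 → 0, fb=1
10: 1000111010010000111111 → 1, fb=1
11: 0001110100100001111111 → 0, fb=0
12: 0011101001000011111110 → 0, fb=0
13: 0111010010000111111100 → 0, fb=1
14: 1110100100001111111001 → 1, fb=0
15: 1101001000011111110010 → 1, fb=0
16: 1010010000111111100100 → 1, fb=1
17: 0100100001111111001001 → 0, fb=1
18: 1001000011111110010011 → 1, fb=1
19: 0010000111111100100111 → 0, fb=0
20: 0100001111111001001110 → 0, fb=1
21: 1000011111110010011101 → 1, fb=1
22: 0000111111100100111011 → 0, fb=0
23: 0001111111001001110110 → 0, fb=0
24: 0011111110010011101100 → 0, fb=0
25: 0111111100100111011000 → 0, fb=1
26: 1111111001001110110001 → 1, fb=0
27: 1111110010011101100010 → 1, fb=0
28: 1111100100111011000100 → 1, fb=0
29: 1111001001110110001000 → 1, fb=0
30: 1110010011101100010000 → 1, fb=0
31: 1100100111011000100000 → 1, fb=0
32: 1001001110110001000000 → 1, fb=1
33: 0010011101100010000001 → 0, fb=0
34: 0100111011000100000010 → 0, fb=1
35: 1001110110001000000101 → 1, fb=1
36: 0011101100010000001011 → 0, fb=0
37: 0111011000100000010110 → 0, fb=1
38: 1110110001000000101101 → 1, fb=0
39: 1101100010000001011010 → 1, fb=0
40: 1011000100000010110100 → 1, fb=1
41: 0110001000000101101001 → 0, fb=1
42: 1100010000001011010011 → 1, fb=0
43: 1000100000010110100110 → 1, fb=1
44: 0001000000101101001101 → 0, fb=0
45: 0010000001011010011010 → 0, fb=0
46: 0100000010110100110100 → 0, fb=1
47: 1000000101101001101001 → 1, fb=1
48: 0000001011010011010011 → 0, fb=0
49: 0000010110100110100110 → 0, fb=0
50: 0000101101001101001100 → 0, fb=0
51: 0001011010011010011000 → 0, fb=0
52: 0010110100110100110000 → 0, fb=0
53: 0101101001101001100000 → 0, fb=1
54: 1011010011010011000001 → 1, fb=1
55: 0110100110100110000011 → 0, fb=1
56: 1101001101001100000111 → 1, fb=0
57: 1010011010011000001110 → 1, fb=1
58: 0100110100110000011101 → 0, fb=1
59: 1001101001100000111011 → 1, fb=1
60: 0011010011000001110111 → 0, fb=0
61: 0110100110000011101110 → 0, fb=1

11111010101000111010010000111111100100111011000100000010110100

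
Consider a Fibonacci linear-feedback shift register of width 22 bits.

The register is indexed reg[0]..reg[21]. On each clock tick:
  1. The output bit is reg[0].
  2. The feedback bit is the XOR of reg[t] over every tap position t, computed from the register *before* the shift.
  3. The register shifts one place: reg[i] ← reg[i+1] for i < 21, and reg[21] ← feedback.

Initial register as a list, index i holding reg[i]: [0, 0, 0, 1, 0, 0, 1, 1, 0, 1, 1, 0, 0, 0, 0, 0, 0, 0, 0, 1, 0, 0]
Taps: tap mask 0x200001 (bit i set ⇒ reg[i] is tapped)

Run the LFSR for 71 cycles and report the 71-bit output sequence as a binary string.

00010011011000000001000001110110111111111000000101101101010101000000011

k : reg_k → out_k, fb_k
0: 0001001101100000000100 → 0, fb=0
1: 0010011011000000001000 → 0, fb=0
2: 0100110110000000010000 → 0, fb=0
3: 1001101100000000100000 → 1, fb=1
4: 0011011000000001000001 → 0, fb=1
5: 0110110000000010000011 → 0, fb=1
6: 1101100000000100000111 → 1, fb=0
7: 1011000000001000001110 → 1, fb=1
8: 0110000000010000011101 → 0, fb=1
9: 1100000000100000111011 → 1, fb=0
10: 1000000001000001110110 → 1, fb=1
11: 0000000010000011101101 → 0, fb=1
12: 0000000100000111011011 → 0, fb=1
13: 0000001000001110110111 → 0, fb=1
14: 0000010000011101101111 → 0, fb=1
15: 0000100000111011011111 → 0, fb=1
16: 0001000001110110111111 → 0, fb=1
17: 0010000011101101111111 → 0, fb=1
18: 0100000111011011111111 → 0, fb=1
19: 1000001110110111111111 → 1, fb=0
20: 0000011101101111111110 → 0, fb=0
21: 0000111011011111111100 → 0, fb=0
22: 0001110110111111111000 → 0, fb=0
23: 0011101101111111110000 → 0, fb=0
24: 0111011011111111100000 → 0, fb=0
25: 1110110111111111000000 → 1, fb=1
26: 1101101111111110000001 → 1, fb=0
27: 1011011111111100000010 → 1, fb=1
28: 0110111111111000000101 → 0, fb=1
29: 1101111111110000001011 → 1, fb=0
30: 1011111111100000010110 → 1, fb=1
31: 0111111111000000101101 → 0, fb=1
32: 1111111110000001011011 → 1, fb=0
33: 1111111100000010110110 → 1, fb=1
34: 1111111000000101101101 → 1, fb=0
35: 1111110000001011011010 → 1, fb=1
36: 1111100000010110110101 → 1, fb=0
37: 1111000000101101101010 → 1, fb=1
38: 1110000001011011010101 → 1, fb=0
39: 1100000010110110101010 → 1, fb=1
40: 1000000101101101010101 → 1, fb=0
41: 0000001011011010101010 → 0, fb=0
42: 0000010110110101010100 → 0, fb=0
43: 0000101101101010101000 → 0, fb=0
44: 0001011011010101010000 → 0, fb=0
45: 0010110110101010100000 → 0, fb=0
46: 0101101101010101000000 → 0, fb=0
47: 1011011010101010000000 → 1, fb=1
48: 0110110101010100000001 → 0, fb=1
49: 1101101010101000000011 → 1, fb=0
50: 1011010101010000000110 → 1, fb=1
51: 0110101010100000001101 → 0, fb=1
52: 1101010101000000011011 → 1, fb=0
53: 1010101010000000110110 → 1, fb=1
54: 0101010100000001101101 → 0, fb=1
55: 1010101000000011011011 → 1, fb=0
56: 0101010000000110110110 → 0, fb=0
57: 1010100000001101101100 → 1, fb=1
58: 0101000000011011011001 → 0, fb=1
59: 1010000000110110110011 → 1, fb=0
60: 0100000001101101100110 → 0, fb=0
61: 1000000011011011001100 → 1, fb=1
62: 0000000110110110011001 → 0, fb=1
63: 0000001101101100110011 → 0, fb=1
64: 0000011011011001100111 → 0, fb=1
65: 0000110110110011001111 → 0, fb=1
66: 0001101101100110011111 → 0, fb=1
67: 0011011011001100111111 → 0, fb=1
68: 0110110110011001111111 → 0, fb=1
69: 1101101100110011111111 → 1, fb=0
70: 1011011001100111111110 → 1, fb=1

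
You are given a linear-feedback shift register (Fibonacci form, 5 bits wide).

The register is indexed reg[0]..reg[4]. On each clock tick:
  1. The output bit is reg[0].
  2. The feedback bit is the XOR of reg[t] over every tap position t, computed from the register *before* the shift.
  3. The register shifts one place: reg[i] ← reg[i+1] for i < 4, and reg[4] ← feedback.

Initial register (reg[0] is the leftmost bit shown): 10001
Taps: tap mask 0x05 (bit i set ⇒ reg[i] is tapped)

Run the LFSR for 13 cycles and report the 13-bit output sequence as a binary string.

1000110111010

tick  register→output (feedback)
  0  10001→1 (1)
  1  00011→0 (0)
  2  00110→0 (1)
  3  01101→0 (1)
  4  11011→1 (1)
  5  10111→1 (0)
  6  01110→0 (1)
  7  11101→1 (0)
  8  11010→1 (1)
  9  10101→1 (0)
 10  01010→0 (0)
 11  10100→1 (0)
 12  01000→0 (0)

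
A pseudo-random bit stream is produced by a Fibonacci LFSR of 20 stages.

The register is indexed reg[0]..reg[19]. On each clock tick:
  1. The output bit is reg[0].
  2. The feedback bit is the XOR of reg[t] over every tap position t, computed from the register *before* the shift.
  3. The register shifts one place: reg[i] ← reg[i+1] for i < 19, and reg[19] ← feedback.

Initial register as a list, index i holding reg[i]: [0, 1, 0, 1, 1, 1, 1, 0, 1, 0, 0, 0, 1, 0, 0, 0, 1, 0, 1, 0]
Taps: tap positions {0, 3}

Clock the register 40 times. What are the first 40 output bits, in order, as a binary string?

step | reg (before) | out | fb
   0 | 01011110100010001010 | 0 | 1
   1 | 10111101000100010101 | 1 | 0
   2 | 01111010001000101010 | 0 | 1
   3 | 11110100010001010101 | 1 | 0
   4 | 11101000100010101010 | 1 | 1
   5 | 11010001000101010101 | 1 | 0
   6 | 10100010001010101010 | 1 | 1
   7 | 01000100010101010101 | 0 | 0
   8 | 10001000101010101010 | 1 | 1
   9 | 00010001010101010101 | 0 | 1
  10 | 00100010101010101011 | 0 | 0
  11 | 01000101010101010110 | 0 | 0
  12 | 10001010101010101100 | 1 | 1
  13 | 00010101010101011001 | 0 | 1
  14 | 00101010101010110011 | 0 | 0
  15 | 01010101010101100110 | 0 | 1
  16 | 10101010101011001101 | 1 | 1
  17 | 01010101010110011011 | 0 | 1
  18 | 10101010101100110111 | 1 | 1
  19 | 01010101011001101111 | 0 | 1
  20 | 10101010110011011111 | 1 | 1
  21 | 01010101100110111111 | 0 | 1
  22 | 10101011001101111111 | 1 | 1
  23 | 01010110011011111111 | 0 | 1
  24 | 10101100110111111111 | 1 | 1
  25 | 01011001101111111111 | 0 | 1
  26 | 10110011011111111111 | 1 | 0
  27 | 01100110111111111110 | 0 | 0
  28 | 11001101111111111100 | 1 | 1
  29 | 10011011111111111001 | 1 | 0
  30 | 00110111111111110010 | 0 | 1
  31 | 01101111111111100101 | 0 | 0
  32 | 11011111111111001010 | 1 | 0
  33 | 10111111111110010100 | 1 | 0
  34 | 01111111111100101000 | 0 | 1
  35 | 11111111111001010001 | 1 | 0
  36 | 11111111110010100010 | 1 | 0
  37 | 11111111100101000100 | 1 | 0
  38 | 11111111001010001000 | 1 | 0
  39 | 11111110010100010000 | 1 | 0

0101111010001000101010101010110011011111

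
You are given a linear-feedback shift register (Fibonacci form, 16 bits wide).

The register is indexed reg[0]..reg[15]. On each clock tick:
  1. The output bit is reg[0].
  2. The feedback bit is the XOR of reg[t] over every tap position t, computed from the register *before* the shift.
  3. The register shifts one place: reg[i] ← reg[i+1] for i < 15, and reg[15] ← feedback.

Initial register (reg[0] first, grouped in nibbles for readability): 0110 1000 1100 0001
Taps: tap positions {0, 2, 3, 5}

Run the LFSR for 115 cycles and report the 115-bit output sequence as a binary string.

0110100011000001100101011111100111010010111010100101001101011011111011111001011011011111101000001010100000110010010

tick  register→output (feedback)
  0  0110100011000001→0 (1)
  1  1101000110000011→1 (0)
  2  1010001100000110→1 (0)
  3  0100011000001100→0 (1)
  4  1000110000011001→1 (0)
  5  0001100000110010→0 (1)
  6  0011000001100101→0 (0)
  7  0110000011001010→0 (1)
  8  1100000110010101→1 (1)
  9  1000001100101011→1 (1)
 10  0000011001010111→0 (1)
 11  0000110010101111→0 (1)
 12  0001100101011111→0 (1)
 13  0011001010111111→0 (0)
 14  0110010101111110→0 (0)
 15  1100101011111100→1 (1)
 16  1001010111111001→1 (1)
 17  0010101111110011→0 (1)
 18  0101011111100111→0 (0)
 19  1010111111001110→1 (1)
 20  0101111110011101→0 (0)
 21  1011111100111010→1 (0)
 22  0111111001110100→0 (1)
 23  1111110011101001→1 (0)
 24  1111100111010010→1 (1)
 25  1111001110100101→1 (1)
 26  1110011101001011→1 (1)
 27  1100111010010111→1 (0)
 28  1001110100101110→1 (1)
 29  0011101001011101→0 (0)
 30  0111010010111010→0 (1)
 31  1110100101110101→1 (0)
 32  1101001011101010→1 (0)
 33  1010010111010100→1 (1)
 34  0100101110101001→0 (0)
 35  1001011101010010→1 (1)
 36  0010111010100101→0 (0)
 37  0101110101001010→0 (0)
 38  1011101010010100→1 (1)
 39  0111010100101001→0 (1)
 40  1110101001010011→1 (0)
 41  1101010010100110→1 (1)
 42  1010100101001101→1 (0)
 43  0101001010011010→0 (1)
 44  1010010100110101→1 (1)
 45  0100101001101011→0 (0)
 46  1001010011010110→1 (1)
 47  0010100110101101→0 (1)
 48  0101001101011011→0 (1)
 49  1010011010110111→1 (1)
 50  0100110101101111→0 (1)
 51  1001101011011111→1 (0)
 52  0011010110111110→0 (1)
 53  0110101101111101→0 (1)
 54  1101011011111011→1 (1)
 55  1010110111110111→1 (1)
 56  0101101111101111→0 (1)
 57  1011011111011111→1 (0)
 58  0110111110111110→0 (0)
 59  1101111101111100→1 (1)
 60  1011111011111001→1 (0)
 61  0111110111110010→0 (1)
 62  1111101111100101→1 (1)
 63  1111011111001011→1 (0)
 64  1110111110010110→1 (1)
 65  1101111100101101→1 (1)
 66  1011111001011011→1 (0)
 67  0111110010110110→0 (1)
 68  1111100101101101→1 (1)
 69  1111001011011011→1 (1)
 70  1110010110110111→1 (1)
 71  1100101101101111→1 (1)
 72  1001011011011111→1 (1)
 73  0010110110111111→0 (0)
 74  0101101101111110→0 (1)
 75  1011011011111101→1 (0)
 76  0110110111111010→0 (0)
 77  1101101111110100→1 (0)
 78  1011011111101000→1 (0)
 79  0110111111010000→0 (0)
 80  1101111110100000→1 (1)
 81  1011111101000001→1 (0)
 82  0111111010000010→0 (1)
 83  1111110100000101→1 (0)
 84  1111101000001010→1 (1)
 85  1111010000010101→1 (0)
 86  1110100000101010→1 (0)
 87  1101000001010100→1 (0)
 88  1010000010101000→1 (0)
 89  0100000101010000→0 (0)
 90  1000001010100000→1 (1)
 91  0000010101000001→0 (1)
 92  0000101010000011→0 (0)
 93  0001010100000110→0 (0)
 94  0010101000001100→0 (1)
 95  0101010000011001→0 (0)
 96  1010100000110010→1 (0)
 97  0101000001100100→0 (1)
 98  1010000011001001→1 (0)
 99  0100000110010010→0 (0)
100  1000001100100100→1 (1)
101  0000011001001001→0 (1)
102  0000110010010011→0 (1)
103  0001100100100111→0 (1)
104  0011001001001111→0 (0)
105  0110010010011110→0 (0)
106  1100100100111100→1 (1)
107  1001001001111001→1 (0)
108  0010010011110010→0 (0)
109  0100100111100100→0 (0)
110  1001001111001000→1 (0)
111  0010011110010000→0 (0)
112  0100111100100000→0 (1)
113  1001111001000001→1 (1)
114  0011110010000011→0 (1)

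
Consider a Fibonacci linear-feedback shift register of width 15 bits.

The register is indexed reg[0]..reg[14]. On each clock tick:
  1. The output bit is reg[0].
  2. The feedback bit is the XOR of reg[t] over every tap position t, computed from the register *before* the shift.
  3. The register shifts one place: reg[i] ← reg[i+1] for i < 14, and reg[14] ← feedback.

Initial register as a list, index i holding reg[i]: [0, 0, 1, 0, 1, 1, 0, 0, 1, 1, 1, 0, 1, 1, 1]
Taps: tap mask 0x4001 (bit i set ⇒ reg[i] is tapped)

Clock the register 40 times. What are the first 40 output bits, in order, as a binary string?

step | reg (before) | out | fb
   0 | 001011001110111 | 0 | 1
   1 | 010110011101111 | 0 | 1
   2 | 101100111011111 | 1 | 0
   3 | 011001110111110 | 0 | 0
   4 | 110011101111100 | 1 | 1
   5 | 100111011111001 | 1 | 0
   6 | 001110111110010 | 0 | 0
   7 | 011101111100100 | 0 | 0
   8 | 111011111001000 | 1 | 1
   9 | 110111110010001 | 1 | 0
  10 | 101111100100010 | 1 | 1
  11 | 011111001000101 | 0 | 1
  12 | 111110010001011 | 1 | 0
  13 | 111100100010110 | 1 | 1
  14 | 111001000101101 | 1 | 0
  15 | 110010001011010 | 1 | 1
  16 | 100100010110101 | 1 | 0
  17 | 001000101101010 | 0 | 0
  18 | 010001011010100 | 0 | 0
  19 | 100010110101000 | 1 | 1
  20 | 000101101010001 | 0 | 1
  21 | 001011010100011 | 0 | 1
  22 | 010110101000111 | 0 | 1
  23 | 101101010001111 | 1 | 0
  24 | 011010100011110 | 0 | 0
  25 | 110101000111100 | 1 | 1
  26 | 101010001111001 | 1 | 0
  27 | 010100011110010 | 0 | 0
  28 | 101000111100100 | 1 | 1
  29 | 010001111001001 | 0 | 1
  30 | 100011110010011 | 1 | 0
  31 | 000111100100110 | 0 | 0
  32 | 001111001001100 | 0 | 0
  33 | 011110010011000 | 0 | 0
  34 | 111100100110000 | 1 | 1
  35 | 111001001100001 | 1 | 0
  36 | 110010011000010 | 1 | 1
  37 | 100100110000101 | 1 | 0
  38 | 001001100001010 | 0 | 0
  39 | 010011000010100 | 0 | 0

0010110011101111100100010110101000111100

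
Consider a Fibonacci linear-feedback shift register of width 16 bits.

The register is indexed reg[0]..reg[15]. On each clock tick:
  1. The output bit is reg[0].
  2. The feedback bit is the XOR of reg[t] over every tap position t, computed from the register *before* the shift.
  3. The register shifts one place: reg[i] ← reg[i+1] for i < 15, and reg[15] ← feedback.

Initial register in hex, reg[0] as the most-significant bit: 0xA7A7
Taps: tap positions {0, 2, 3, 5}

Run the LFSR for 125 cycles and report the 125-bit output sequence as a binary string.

step | reg (before) | out | fb
   0 | 1010011110100111 | 1 | 1
   1 | 0100111101001111 | 0 | 1
   2 | 1001111010011111 | 1 | 1
   3 | 0011110100111111 | 0 | 1
   4 | 0111101001111111 | 0 | 0
   5 | 1111010011111110 | 1 | 0
   6 | 1110100111111100 | 1 | 0
   7 | 1101001111111000 | 1 | 0
   8 | 1010011111110000 | 1 | 1
   9 | 0100111111100001 | 0 | 1
  10 | 1001111111000011 | 1 | 1
  11 | 0011111110000111 | 0 | 1
  12 | 0111111100001111 | 0 | 1
  13 | 1111111000011111 | 1 | 0
  14 | 1111110000111110 | 1 | 0
  15 | 1111100001111100 | 1 | 1
  16 | 1111000011111001 | 1 | 1
  17 | 1110000111110011 | 1 | 0
  18 | 1100001111100110 | 1 | 1
  19 | 1000011111001101 | 1 | 0
  20 | 0000111110011010 | 0 | 1
  21 | 0001111100110101 | 0 | 0
  22 | 0011111001101010 | 0 | 1
  23 | 0111110011010101 | 0 | 1
  24 | 1111100110101011 | 1 | 1
  25 | 1111001101010111 | 1 | 1
  26 | 1110011010101111 | 1 | 1
  27 | 1100110101011111 | 1 | 0
  28 | 1001101010111110 | 1 | 0
  29 | 0011010101111100 | 0 | 1
  30 | 0110101011111001 | 0 | 1
  31 | 1101010111110011 | 1 | 1
  32 | 1010101111100111 | 1 | 0
  33 | 0101011111001110 | 0 | 0
  34 | 1010111110011100 | 1 | 1
  35 | 0101111100111001 | 0 | 0
  36 | 1011111001110010 | 1 | 0
  37 | 0111110011100100 | 0 | 1
  38 | 1111100111001001 | 1 | 1
  39 | 1111001110010011 | 1 | 1
  40 | 1110011100100111 | 1 | 1
  41 | 1100111001001111 | 1 | 0
  42 | 1001110010011110 | 1 | 1
  43 | 0011100100111101 | 0 | 0
  44 | 0111001001111010 | 0 | 0
  45 | 1110010011110100 | 1 | 1
  46 | 1100100111101001 | 1 | 1
  47 | 1001001111010011 | 1 | 0
  48 | 0010011110100110 | 0 | 0
  49 | 0100111101001100 | 0 | 1
  50 | 1001111010011001 | 1 | 1
  51 | 0011110100110011 | 0 | 1
  52 | 0111101001100111 | 0 | 0
  53 | 1111010011001110 | 1 | 0
  54 | 1110100110011100 | 1 | 0
  55 | 1101001100111000 | 1 | 0
  56 | 1010011001110000 | 1 | 1
  57 | 0100110011100001 | 0 | 1
  58 | 1001100111000011 | 1 | 0
  59 | 0011001110000110 | 0 | 0
  60 | 0110011100001100 | 0 | 0
  61 | 1100111000011000 | 1 | 0
  62 | 1001110000110000 | 1 | 1
  63 | 0011100001100001 | 0 | 0
  64 | 0111000011000010 | 0 | 0
  65 | 1110000110000100 | 1 | 0
  66 | 1100001100001000 | 1 | 1
  67 | 1000011000010001 | 1 | 0
  68 | 0000110000100010 | 0 | 1
  69 | 0001100001000101 | 0 | 1
  70 | 0011000010001011 | 0 | 0
  71 | 0110000100010110 | 0 | 1
  72 | 1100001000101101 | 1 | 1
  73 | 1000010001011011 | 1 | 0
  74 | 0000100010110110 | 0 | 0
  75 | 0001000101101100 | 0 | 1
  76 | 0010001011011001 | 0 | 1
  77 | 0100010110110011 | 0 | 1
  78 | 1000101101100111 | 1 | 1
  79 | 0001011011001111 | 0 | 0
  80 | 0010110110011110 | 0 | 0
  81 | 0101101100111100 | 0 | 1
  82 | 1011011001111001 | 1 | 0
  83 | 0110110011110010 | 0 | 0
  84 | 1101100111100100 | 1 | 0
  85 | 1011001111001000 | 1 | 1
  86 | 0110011110010001 | 0 | 0
  87 | 1100111100100010 | 1 | 0
  88 | 1001111001000100 | 1 | 1
  89 | 0011110010001001 | 0 | 1
  90 | 0111100100010011 | 0 | 0
  91 | 1111001000100110 | 1 | 1
  92 | 1110010001001101 | 1 | 1
  93 | 1100100010011011 | 1 | 1
  94 | 1001000100110111 | 1 | 0
  95 | 0010001001101110 | 0 | 1
  96 | 0100010011011101 | 0 | 1
  97 | 1000100110111011 | 1 | 1
  98 | 0001001101110111 | 0 | 1
  99 | 0010011011101111 | 0 | 0
 100 | 0100110111011110 | 0 | 1
 101 | 1001101110111101 | 1 | 0
 102 | 0011011101111010 | 0 | 1
 103 | 0110111011110101 | 0 | 0
 104 | 1101110111101010 | 1 | 1
 105 | 1011101111010101 | 1 | 1
 106 | 0111011110101011 | 0 | 1
 107 | 1110111101010111 | 1 | 1
 108 | 1101111010101111 | 1 | 1
 109 | 1011110101011111 | 1 | 0
 110 | 0111101010111110 | 0 | 0
 111 | 1111010101111100 | 1 | 0
 112 | 1110101011111000 | 1 | 0
 113 | 1101010111110000 | 1 | 1
 114 | 1010101111100001 | 1 | 0
 115 | 0101011111000010 | 0 | 0
 116 | 1010111110000100 | 1 | 1
 117 | 0101111100001001 | 0 | 0
 118 | 1011111000010010 | 1 | 0
 119 | 0111110000100100 | 0 | 1
 120 | 1111100001001001 | 1 | 1
 121 | 1111000010010011 | 1 | 1
 122 | 1110000100100111 | 1 | 0
 123 | 1100001001001110 | 1 | 1
 124 | 1000010010011101 | 1 | 0

10100111101001111111000011111001101010111110011100100111101001100111000011000010001011011001111001000100110111011110101011111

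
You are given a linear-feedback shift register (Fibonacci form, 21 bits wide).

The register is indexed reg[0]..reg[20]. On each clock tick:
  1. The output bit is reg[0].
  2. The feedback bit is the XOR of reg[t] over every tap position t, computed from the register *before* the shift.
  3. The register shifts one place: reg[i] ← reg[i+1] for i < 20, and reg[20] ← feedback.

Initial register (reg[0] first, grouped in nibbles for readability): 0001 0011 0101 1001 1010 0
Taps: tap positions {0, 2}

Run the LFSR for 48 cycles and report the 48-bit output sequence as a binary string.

k : reg_k → out_k, fb_k
0: 000100110101100110100 → 0, fb=0
1: 001001101011001101000 → 0, fb=1
2: 010011010110011010001 → 0, fb=0
3: 100110101100110100010 → 1, fb=1
4: 001101011001101000101 → 0, fb=1
5: 011010110011010001011 → 0, fb=1
6: 110101100110100010111 → 1, fb=1
7: 101011001101000101111 → 1, fb=0
8: 010110011010001011110 → 0, fb=0
9: 101100110100010111100 → 1, fb=0
10: 011001101000101111000 → 0, fb=1
11: 110011010001011110001 → 1, fb=1
12: 100110100010111100011 → 1, fb=1
13: 001101000101111000111 → 0, fb=1
14: 011010001011110001111 → 0, fb=1
15: 110100010111100011111 → 1, fb=1
16: 101000101111000111111 → 1, fb=0
17: 010001011110001111110 → 0, fb=0
18: 100010111100011111100 → 1, fb=1
19: 000101111000111111001 → 0, fb=0
20: 001011110001111110010 → 0, fb=1
21: 010111100011111100101 → 0, fb=0
22: 101111000111111001010 → 1, fb=0
23: 011110001111110010100 → 0, fb=1
24: 111100011111100101001 → 1, fb=0
25: 111000111111001010010 → 1, fb=0
26: 110001111110010100100 → 1, fb=1
27: 100011111100101001001 → 1, fb=1
28: 000111111001010010011 → 0, fb=0
29: 001111110010100100110 → 0, fb=1
30: 011111100101001001101 → 0, fb=1
31: 111111001010010011011 → 1, fb=0
32: 111110010100100110110 → 1, fb=0
33: 111100101001001101100 → 1, fb=0
34: 111001010010011011000 → 1, fb=0
35: 110010100100110110000 → 1, fb=1
36: 100101001001101100001 → 1, fb=1
37: 001010010011011000011 → 0, fb=1
38: 010100100110110000111 → 0, fb=0
39: 101001001101100001110 → 1, fb=0
40: 010010011011000011100 → 0, fb=0
41: 100100110110000111000 → 1, fb=1
42: 001001101100001110001 → 0, fb=1
43: 010011011000011100011 → 0, fb=0
44: 100110110000111000110 → 1, fb=1
45: 001101100001110001101 → 0, fb=1
46: 011011000011100011011 → 0, fb=1
47: 110110000111000110111 → 1, fb=1

000100110101100110100010111100011111100101001001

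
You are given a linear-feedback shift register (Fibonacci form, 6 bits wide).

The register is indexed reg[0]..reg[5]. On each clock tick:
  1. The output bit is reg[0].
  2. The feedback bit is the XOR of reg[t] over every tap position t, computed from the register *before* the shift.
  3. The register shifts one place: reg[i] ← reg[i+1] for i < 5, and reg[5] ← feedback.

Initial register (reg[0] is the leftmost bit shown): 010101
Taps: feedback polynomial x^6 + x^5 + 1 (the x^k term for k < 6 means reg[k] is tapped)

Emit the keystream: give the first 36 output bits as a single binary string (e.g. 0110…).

step | reg (before) | out | fb
   0 | 010101 | 0 | 1
   1 | 101011 | 1 | 0
   2 | 010110 | 0 | 0
   3 | 101100 | 1 | 1
   4 | 011001 | 0 | 1
   5 | 110011 | 1 | 0
   6 | 100110 | 1 | 1
   7 | 001101 | 0 | 1
   8 | 011011 | 0 | 1
   9 | 110111 | 1 | 0
  10 | 101110 | 1 | 1
  11 | 011101 | 0 | 1
  12 | 111011 | 1 | 0
  13 | 110110 | 1 | 1
  14 | 101101 | 1 | 0
  15 | 011010 | 0 | 0
  16 | 110100 | 1 | 1
  17 | 101001 | 1 | 0
  18 | 010010 | 0 | 0
  19 | 100100 | 1 | 1
  20 | 001001 | 0 | 1
  21 | 010011 | 0 | 1
  22 | 100111 | 1 | 0
  23 | 001110 | 0 | 0
  24 | 011100 | 0 | 0
  25 | 111000 | 1 | 1
  26 | 110001 | 1 | 0
  27 | 100010 | 1 | 1
  28 | 000101 | 0 | 1
  29 | 001011 | 0 | 1
  30 | 010111 | 0 | 1
  31 | 101111 | 1 | 0
  32 | 011110 | 0 | 0
  33 | 111100 | 1 | 1
  34 | 111001 | 1 | 0
  35 | 110010 | 1 | 1

010101100110111011010010011100010111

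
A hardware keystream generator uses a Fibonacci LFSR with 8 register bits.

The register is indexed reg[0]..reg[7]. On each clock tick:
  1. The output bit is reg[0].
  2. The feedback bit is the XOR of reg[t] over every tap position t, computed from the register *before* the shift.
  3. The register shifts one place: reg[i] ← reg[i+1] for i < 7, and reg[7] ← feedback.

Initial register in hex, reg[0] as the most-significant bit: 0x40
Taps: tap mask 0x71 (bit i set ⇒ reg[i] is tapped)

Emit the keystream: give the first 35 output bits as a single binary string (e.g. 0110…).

tick  register→output (feedback)
  0  01000000→0 (0)
  1  10000000→1 (1)
  2  00000001→0 (0)
  3  00000010→0 (1)
  4  00000101→0 (1)
  5  00001011→0 (0)
  6  00010110→0 (0)
  7  00101100→0 (0)
  8  01011000→0 (1)
  9  10110001→1 (1)
 10  01100011→0 (1)
 11  11000111→1 (1)
 12  10001111→1 (0)
 13  00011110→0 (1)
 14  00111101→0 (0)
 15  01111010→0 (0)
 16  11110100→1 (0)
 17  11101000→1 (0)
 18  11010000→1 (1)
 19  10100001→1 (1)
 20  01000011→0 (1)
 21  10000111→1 (1)
 22  00001111→0 (1)
 23  00011111→0 (1)
 24  00111111→0 (1)
 25  01111111→0 (1)
 26  11111111→1 (0)
 27  11111110→1 (0)
 28  11111100→1 (1)
 29  11111001→1 (0)
 30  11110010→1 (0)
 31  11100100→1 (0)
 32  11001000→1 (0)
 33  10010000→1 (1)
 34  00100001→0 (0)

01000000010110001111010000111111110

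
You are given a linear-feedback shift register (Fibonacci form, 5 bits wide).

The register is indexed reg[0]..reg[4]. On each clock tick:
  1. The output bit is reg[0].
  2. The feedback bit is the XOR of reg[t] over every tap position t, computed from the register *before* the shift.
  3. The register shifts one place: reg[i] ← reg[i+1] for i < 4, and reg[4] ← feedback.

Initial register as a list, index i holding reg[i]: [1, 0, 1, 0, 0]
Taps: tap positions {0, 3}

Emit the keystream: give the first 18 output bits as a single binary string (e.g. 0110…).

step | reg (before) | out | fb
   0 | 10100 | 1 | 1
   1 | 01001 | 0 | 0
   2 | 10010 | 1 | 0
   3 | 00100 | 0 | 0
   4 | 01000 | 0 | 0
   5 | 10000 | 1 | 1
   6 | 00001 | 0 | 0
   7 | 00010 | 0 | 1
   8 | 00101 | 0 | 0
   9 | 01010 | 0 | 1
  10 | 10101 | 1 | 1
  11 | 01011 | 0 | 1
  12 | 10111 | 1 | 0
  13 | 01110 | 0 | 1
  14 | 11101 | 1 | 1
  15 | 11011 | 1 | 0
  16 | 10110 | 1 | 0
  17 | 01100 | 0 | 0

101001000010101110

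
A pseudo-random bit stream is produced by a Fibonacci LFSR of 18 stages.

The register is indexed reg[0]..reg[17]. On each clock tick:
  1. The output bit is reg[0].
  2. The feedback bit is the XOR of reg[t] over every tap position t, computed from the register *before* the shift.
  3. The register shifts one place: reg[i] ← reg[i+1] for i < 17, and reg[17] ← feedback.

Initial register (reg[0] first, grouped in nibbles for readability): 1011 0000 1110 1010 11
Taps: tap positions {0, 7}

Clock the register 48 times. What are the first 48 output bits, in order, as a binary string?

k : reg_k → out_k, fb_k
0: 101100001110101011 → 1, fb=1
1: 011000011101010111 → 0, fb=1
2: 110000111010101111 → 1, fb=0
3: 100001110101011110 → 1, fb=0
4: 000011101010111100 → 0, fb=0
5: 000111010101111000 → 0, fb=1
6: 001110101011110001 → 0, fb=0
7: 011101010111100010 → 0, fb=1
8: 111010101111000101 → 1, fb=1
9: 110101011110001011 → 1, fb=0
10: 101010111100010110 → 1, fb=0
11: 010101111000101100 → 0, fb=1
12: 101011110001011001 → 1, fb=0
13: 010111100010110010 → 0, fb=0
14: 101111000101100100 → 1, fb=1
15: 011110001011001001 → 0, fb=0
16: 111100010110010010 → 1, fb=0
17: 111000101100100100 → 1, fb=1
18: 110001011001001001 → 1, fb=0
19: 100010110010010010 → 1, fb=0
20: 000101100100100100 → 0, fb=0
21: 001011001001001000 → 0, fb=0
22: 010110010010010000 → 0, fb=1
23: 101100100100100001 → 1, fb=1
24: 011001001001000011 → 0, fb=0
25: 110010010010000110 → 1, fb=0
26: 100100100100001100 → 1, fb=1
27: 001001001000011001 → 0, fb=0
28: 010010010000110010 → 0, fb=1
29: 100100100001100101 → 1, fb=1
30: 001001000011001011 → 0, fb=0
31: 010010000110010110 → 0, fb=0
32: 100100001100101100 → 1, fb=1
33: 001000011001011001 → 0, fb=1
34: 010000110010110011 → 0, fb=1
35: 100001100101100111 → 1, fb=1
36: 000011001011001111 → 0, fb=0
37: 000110010110011110 → 0, fb=1
38: 001100101100111101 → 0, fb=0
39: 011001011001111010 → 0, fb=1
40: 110010110011110101 → 1, fb=0
41: 100101100111101010 → 1, fb=1
42: 001011001111010101 → 0, fb=0
43: 010110011110101010 → 0, fb=1
44: 101100111101010101 → 1, fb=0
45: 011001111010101010 → 0, fb=1
46: 110011110101010101 → 1, fb=0
47: 100111101010101010 → 1, fb=1

101100001110101011110001011001001001000011001011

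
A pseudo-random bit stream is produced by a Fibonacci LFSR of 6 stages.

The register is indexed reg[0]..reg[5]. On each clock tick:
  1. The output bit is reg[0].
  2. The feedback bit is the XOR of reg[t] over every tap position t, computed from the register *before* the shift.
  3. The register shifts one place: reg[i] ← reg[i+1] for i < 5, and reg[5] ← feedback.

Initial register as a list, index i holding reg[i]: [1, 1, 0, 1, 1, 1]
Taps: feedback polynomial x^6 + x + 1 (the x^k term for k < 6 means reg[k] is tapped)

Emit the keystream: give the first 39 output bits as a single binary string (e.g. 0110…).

tick  register→output (feedback)
  0  110111→1 (0)
  1  101110→1 (1)
  2  011101→0 (1)
  3  111011→1 (0)
  4  110110→1 (0)
  5  101100→1 (1)
  6  011001→0 (1)
  7  110011→1 (0)
  8  100110→1 (1)
  9  001101→0 (0)
 10  011010→0 (1)
 11  110101→1 (0)
 12  101010→1 (1)
 13  010101→0 (1)
 14  101011→1 (1)
 15  010111→0 (1)
 16  101111→1 (1)
 17  011111→0 (1)
 18  111111→1 (0)
 19  111110→1 (0)
 20  111100→1 (0)
 21  111000→1 (0)
 22  110000→1 (0)
 23  100000→1 (1)
 24  000001→0 (0)
 25  000010→0 (0)
 26  000100→0 (0)
 27  001000→0 (0)
 28  010000→0 (1)
 29  100001→1 (1)
 30  000011→0 (0)
 31  000110→0 (0)
 32  001100→0 (0)
 33  011000→0 (1)
 34  110001→1 (0)
 35  100010→1 (1)
 36  000101→0 (0)
 37  001010→0 (0)
 38  010100→0 (1)

110111011001101010111111000001000011000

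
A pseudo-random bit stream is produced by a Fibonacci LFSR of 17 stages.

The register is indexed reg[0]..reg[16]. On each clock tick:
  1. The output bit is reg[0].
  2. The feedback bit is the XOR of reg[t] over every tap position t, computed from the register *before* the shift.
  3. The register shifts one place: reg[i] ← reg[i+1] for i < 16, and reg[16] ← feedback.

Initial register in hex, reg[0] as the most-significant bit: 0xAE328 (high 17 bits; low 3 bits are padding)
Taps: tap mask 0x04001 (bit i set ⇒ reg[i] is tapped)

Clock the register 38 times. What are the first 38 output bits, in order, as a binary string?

10101110001100101000011111100101111111

tick  register→output (feedback)
  0  10101110001100101→1 (0)
  1  01011100011001010→0 (0)
  2  10111000110010100→1 (0)
  3  01110001100101000→0 (0)
  4  11100011001010000→1 (1)
  5  11000110010100001→1 (1)
  6  10001100101000011→1 (1)
  7  00011001010000111→0 (1)
  8  00110010100001111→0 (1)
  9  01100101000011111→0 (1)
 10  11001010000111111→1 (0)
 11  10010100001111110→1 (0)
 12  00101000011111100→0 (1)
 13  01010000111111001→0 (0)
 14  10100001111110010→1 (1)
 15  01000011111100101→0 (1)
 16  10000111111001011→1 (1)
 17  00001111110010111→0 (1)
 18  00011111100101111→0 (1)
 19  00111111001011111→0 (1)
 20  01111110010111111→0 (1)
 21  11111100101111111→1 (0)
 22  11111001011111110→1 (0)
 23  11110010111111100→1 (0)
 24  11100101111111000→1 (1)
 25  11001011111110001→1 (1)
 26  10010111111100011→1 (1)
 27  00101111111000111→0 (1)
 28  01011111110001111→0 (1)
 29  10111111100011111→1 (0)
 30  01111111000111110→0 (1)
 31  11111110001111101→1 (0)
 32  11111100011111010→1 (1)
 33  11111000111110101→1 (0)
 34  11110001111101010→1 (1)
 35  11100011111010101→1 (0)
 36  11000111110101010→1 (1)
 37  10001111101010101→1 (0)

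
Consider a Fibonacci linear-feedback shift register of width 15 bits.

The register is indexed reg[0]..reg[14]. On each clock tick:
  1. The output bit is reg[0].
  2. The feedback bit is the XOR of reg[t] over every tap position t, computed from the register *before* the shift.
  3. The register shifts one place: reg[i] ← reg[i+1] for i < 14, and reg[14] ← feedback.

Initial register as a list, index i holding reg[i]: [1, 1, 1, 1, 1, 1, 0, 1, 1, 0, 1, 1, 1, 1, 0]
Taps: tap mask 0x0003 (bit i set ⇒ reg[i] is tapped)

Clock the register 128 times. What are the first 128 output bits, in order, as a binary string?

11111101101111000000110110001000001011010011000011101110101000100110011111001101010100001010111111100011111000000100100001000001

tick  register→output (feedback)
  0  111111011011110→1 (0)
  1  111110110111100→1 (0)
  2  111101101111000→1 (0)
  3  111011011110000→1 (0)
  4  110110111100000→1 (0)
  5  101101111000000→1 (1)
  6  011011110000001→0 (1)
  7  110111100000011→1 (0)
  8  101111000000110→1 (1)
  9  011110000001101→0 (1)
 10  111100000011011→1 (0)
 11  111000000110110→1 (0)
 12  110000001101100→1 (0)
 13  100000011011000→1 (1)
 14  000000110110001→0 (0)
 15  000001101100010→0 (0)
 16  000011011000100→0 (0)
 17  000110110001000→0 (0)
 18  001101100010000→0 (0)
 19  011011000100000→0 (1)
 20  110110001000001→1 (0)
 21  101100010000010→1 (1)
 22  011000100000101→0 (1)
 23  110001000001011→1 (0)
 24  100010000010110→1 (1)
 25  000100000101101→0 (0)
 26  001000001011010→0 (0)
 27  010000010110100→0 (1)
 28  100000101101001→1 (1)
 29  000001011010011→0 (0)
 30  000010110100110→0 (0)
 31  000101101001100→0 (0)
 32  001011010011000→0 (0)
 33  010110100110000→0 (1)
 34  101101001100001→1 (1)
 35  011010011000011→0 (1)
 36  110100110000111→1 (0)
 37  101001100001110→1 (1)
 38  010011000011101→0 (1)
 39  100110000111011→1 (1)
 40  001100001110111→0 (0)
 41  011000011101110→0 (1)
 42  110000111011101→1 (0)
 43  100001110111010→1 (1)
 44  000011101110101→0 (0)
 45  000111011101010→0 (0)
 46  001110111010100→0 (0)
 47  011101110101000→0 (1)
 48  111011101010001→1 (0)
 49  110111010100010→1 (0)
 50  101110101000100→1 (1)
 51  011101010001001→0 (1)
 52  111010100010011→1 (0)
 53  110101000100110→1 (0)
 54  101010001001100→1 (1)
 55  010100010011001→0 (1)
 56  101000100110011→1 (1)
 57  010001001100111→0 (1)
 58  100010011001111→1 (1)
 59  000100110011111→0 (0)
 60  001001100111110→0 (0)
 61  010011001111100→0 (1)
 62  100110011111001→1 (1)
 63  001100111110011→0 (0)
 64  011001111100110→0 (1)
 65  110011111001101→1 (0)
 66  100111110011010→1 (1)
 67  001111100110101→0 (0)
 68  011111001101010→0 (1)
 69  111110011010101→1 (0)
 70  111100110101010→1 (0)
 71  111001101010100→1 (0)
 72  110011010101000→1 (0)
 73  100110101010000→1 (1)
 74  001101010100001→0 (0)
 75  011010101000010→0 (1)
 76  110101010000101→1 (0)
 77  101010100001010→1 (1)
 78  010101000010101→0 (1)
 79  101010000101011→1 (1)
 80  010100001010111→0 (1)
 81  101000010101111→1 (1)
 82  010000101011111→0 (1)
 83  100001010111111→1 (1)
 84  000010101111111→0 (0)
 85  000101011111110→0 (0)
 86  001010111111100→0 (0)
 87  010101111111000→0 (1)
 88  101011111110001→1 (1)
 89  010111111100011→0 (1)
 90  101111111000111→1 (1)
 91  011111110001111→0 (1)
 92  111111100011111→1 (0)
 93  111111000111110→1 (0)
 94  111110001111100→1 (0)
 95  111100011111000→1 (0)
 96  111000111110000→1 (0)
 97  110001111100000→1 (0)
 98  100011111000000→1 (1)
 99  000111110000001→0 (0)
100  001111100000010→0 (0)
101  011111000000100→0 (1)
102  111110000001001→1 (0)
103  111100000010010→1 (0)
104  111000000100100→1 (0)
105  110000001001000→1 (0)
106  100000010010000→1 (1)
107  000000100100001→0 (0)
108  000001001000010→0 (0)
109  000010010000100→0 (0)
110  000100100001000→0 (0)
111  001001000010000→0 (0)
112  010010000100000→0 (1)
113  100100001000001→1 (1)
114  001000010000011→0 (0)
115  010000100000110→0 (1)
116  100001000001101→1 (1)
117  000010000011011→0 (0)
118  000100000110110→0 (0)
119  001000001101100→0 (0)
120  010000011011000→0 (1)
121  100000110110001→1 (1)
122  000001101100011→0 (0)
123  000011011000110→0 (0)
124  000110110001100→0 (0)
125  001101100011000→0 (0)
126  011011000110000→0 (1)
127  110110001100001→1 (0)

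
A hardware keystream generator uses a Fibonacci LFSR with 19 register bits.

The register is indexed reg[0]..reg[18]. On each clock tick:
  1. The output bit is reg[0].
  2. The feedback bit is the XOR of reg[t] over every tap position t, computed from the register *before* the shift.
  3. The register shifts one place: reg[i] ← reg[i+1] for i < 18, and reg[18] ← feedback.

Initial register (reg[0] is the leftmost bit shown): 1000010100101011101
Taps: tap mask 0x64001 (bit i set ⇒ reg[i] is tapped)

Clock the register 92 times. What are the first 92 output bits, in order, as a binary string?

10000101001010111011110001101000001010001011101111001111001111100000110011011010110001001111

k : reg_k → out_k, fb_k
0: 1000010100101011101 → 1, fb=1
1: 0000101001010111011 → 0, fb=1
2: 0001010010101110111 → 0, fb=1
3: 0010100101011101111 → 0, fb=0
4: 0101001010111011110 → 0, fb=0
5: 1010010101110111100 → 1, fb=0
6: 0100101011101111000 → 0, fb=1
7: 1001010111011110001 → 1, fb=1
8: 0010101110111100011 → 0, fb=0
9: 0101011101111000110 → 0, fb=1
10: 1010111011110001101 → 1, fb=0
11: 0101110111100011010 → 0, fb=0
12: 1011101111000110100 → 1, fb=0
13: 0111011110001101000 → 0, fb=0
14: 1110111100011010000 → 1, fb=0
15: 1101111000110100000 → 1, fb=1
16: 1011110001101000001 → 1, fb=0
17: 0111100011010000010 → 0, fb=1
18: 1111000110100000101 → 1, fb=0
19: 1110001101000001010 → 1, fb=0
20: 1100011010000010100 → 1, fb=0
21: 1000110100000101000 → 1, fb=1
22: 0001101000001010001 → 0, fb=0
23: 0011010000010100010 → 0, fb=1
24: 0110100000101000101 → 0, fb=1
25: 1101000001010001011 → 1, fb=1
26: 1010000010100010111 → 1, fb=0
27: 0100000101000101110 → 0, fb=1
28: 1000001010001011101 → 1, fb=1
29: 0000010100010111011 → 0, fb=1
30: 0000101000101110111 → 0, fb=1
31: 0001010001011101111 → 0, fb=0
32: 0010100010111011110 → 0, fb=0
33: 0101000101110111100 → 0, fb=1
34: 1010001011101111001 → 1, fb=1
35: 0100010111011110011 → 0, fb=1
36: 1000101110111100111 → 1, fb=1
37: 0001011101111001111 → 0, fb=0
38: 0010111011110011110 → 0, fb=0
39: 0101110111100111100 → 0, fb=1
40: 1011101111001111001 → 1, fb=1
41: 0111011110011110011 → 0, fb=1
42: 1110111100111100111 → 1, fb=1
43: 1101111001111001111 → 1, fb=1
44: 1011110011110011111 → 1, fb=0
45: 0111100111100111110 → 0, fb=0
46: 1111001111001111100 → 1, fb=0
47: 1110011110011111000 → 1, fb=0
48: 1100111100111110000 → 1, fb=0
49: 1001111001111100000 → 1, fb=1
50: 0011110011111000001 → 0, fb=1
51: 0111100111110000011 → 0, fb=0
52: 1111001111100000110 → 1, fb=0
53: 1110011111000001100 → 1, fb=1
54: 1100111110000011001 → 1, fb=1
55: 1001111100000110011 → 1, fb=0
56: 0011111000001100110 → 0, fb=1
57: 0111110000011001101 → 0, fb=1
58: 1111100000110011011 → 1, fb=0
59: 1111000001100110110 → 1, fb=1
60: 1110000011001101101 → 1, fb=0
61: 1100000110011011010 → 1, fb=1
62: 1000001100110110101 → 1, fb=1
63: 0000011001101101011 → 0, fb=0
64: 0000110011011010110 → 0, fb=0
65: 0001100110110101100 → 0, fb=0
66: 0011001101101011000 → 0, fb=1
67: 0110011011010110001 → 0, fb=0
68: 1100110110101100010 → 1, fb=0
69: 1001101101011000100 → 1, fb=1
70: 0011011010110001001 → 0, fb=1
71: 0110110101100010011 → 0, fb=1
72: 1101101011000100111 → 1, fb=1
73: 1011010110001001111 → 1, fb=1
74: 0110101100010011111 → 0, fb=1
75: 1101011000100111111 → 1, fb=0
76: 1010110001001111110 → 1, fb=1
77: 0101100010011111101 → 0, fb=0
78: 1011000100111111010 → 1, fb=1
79: 0110001001111110101 → 0, fb=0
80: 1100010011111101010 → 1, fb=0
81: 1000100111111010100 → 1, fb=0
82: 0001001111110101000 → 0, fb=0
83: 0010011111101010000 → 0, fb=1
84: 0100111111010100001 → 0, fb=1
85: 1001111110101000011 → 1, fb=1
86: 0011111101010000111 → 0, fb=0
87: 0111111010100001110 → 0, fb=1
88: 1111110101000011101 → 1, fb=1
89: 1111101010000111011 → 1, fb=0
90: 1111010100001110110 → 1, fb=1
91: 1110101000011101101 → 1, fb=0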